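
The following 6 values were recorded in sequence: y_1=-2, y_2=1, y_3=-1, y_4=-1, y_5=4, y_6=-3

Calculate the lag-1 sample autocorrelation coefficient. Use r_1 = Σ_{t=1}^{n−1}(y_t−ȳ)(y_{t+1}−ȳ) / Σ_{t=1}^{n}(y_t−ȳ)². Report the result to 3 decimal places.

Mean ȳ = (-2 + 1 − 1 − 1 + 4 − 3)/6 = -0.3333
Deviations from mean: -1.6667, 1.3333, -0.6667, -0.6667, 4.3333, -2.6667
Σ(y_t−ȳ)(y_{t+1}−ȳ) = (-2.2222) + (-0.8889) + (0.4444) + (-2.8889) + (-11.5556) = -17.1111
Denominator Σ(y_t−ȳ)² = 31.3333
r_1 = -17.1111 / 31.3333 = -0.546

-0.546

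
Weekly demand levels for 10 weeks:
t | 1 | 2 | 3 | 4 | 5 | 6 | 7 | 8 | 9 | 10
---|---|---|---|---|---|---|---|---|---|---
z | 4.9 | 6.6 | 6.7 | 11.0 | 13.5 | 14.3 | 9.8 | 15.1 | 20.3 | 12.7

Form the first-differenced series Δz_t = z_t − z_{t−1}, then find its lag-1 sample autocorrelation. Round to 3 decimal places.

-0.250

First differences Δz: 1.7, 0.1, 4.3, 2.5, 0.8, -4.5, 5.3, 5.2, -7.6
Mean of differences = 0.8667
Numerator Σ(Δz_t−Δz̄)(Δz_{t+1}−Δz̄) = -38.6844
Denominator Σ(Δz_t−Δz̄)² = 154.6600
r_1(Δz) = -38.6844 / 154.6600 = -0.250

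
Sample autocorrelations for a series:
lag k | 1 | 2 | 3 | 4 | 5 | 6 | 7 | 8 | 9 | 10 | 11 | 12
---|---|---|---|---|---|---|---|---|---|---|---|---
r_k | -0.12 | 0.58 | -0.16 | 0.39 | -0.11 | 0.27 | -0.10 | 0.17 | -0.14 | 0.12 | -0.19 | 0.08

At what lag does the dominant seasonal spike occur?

The largest autocorrelation is r_2 = 0.58, with weaker echoes at lags 4 (0.39), 6 (0.27) and 8 (0.17); the remaining lags stay at or below 0.12.
The dominant spike at lag 2 indicates a seasonal period of 2.

2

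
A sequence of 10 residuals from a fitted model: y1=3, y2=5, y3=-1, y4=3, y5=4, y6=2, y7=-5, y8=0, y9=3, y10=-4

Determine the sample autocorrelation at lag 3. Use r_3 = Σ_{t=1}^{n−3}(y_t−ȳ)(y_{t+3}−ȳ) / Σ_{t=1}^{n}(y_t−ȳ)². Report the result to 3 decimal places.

0.298

Mean ȳ = (3 + 5 − 1 + 3 + 4 + 2 − 5 + 0 + 3 − 4)/10 = 1.0000
Σ(y_t−ȳ)(y_{t+3}−ȳ) = (4.0000) + (12.0000) + (-2.0000) + (-12.0000) + (-3.0000) + (2.0000) + (30.0000) = 31.0000
Denominator Σ(y_t−ȳ)² = 104.0000
r_3 = 31.0000 / 104.0000 = 0.298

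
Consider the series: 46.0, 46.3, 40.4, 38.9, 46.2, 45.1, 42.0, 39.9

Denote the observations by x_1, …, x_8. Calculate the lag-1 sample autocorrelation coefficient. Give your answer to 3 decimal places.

0.094

Mean x̄ = (46.0 + 46.3 + 40.4 + 38.9 + 46.2 + 45.1 + 42.0 + 39.9)/8 = 43.1000
Deviations from mean: 2.9000, 3.2000, -2.7000, -4.2000, 3.1000, 2.0000, -1.1000, -3.2000
Σ(x_t−x̄)(x_{t+1}−x̄) = (9.2800) + (-8.6400) + (11.3400) + (-13.0200) + (6.2000) + (-2.2000) + (3.5200) = 6.4800
Denominator Σ(x_t−x̄)² = 68.6400
r_1 = 6.4800 / 68.6400 = 0.094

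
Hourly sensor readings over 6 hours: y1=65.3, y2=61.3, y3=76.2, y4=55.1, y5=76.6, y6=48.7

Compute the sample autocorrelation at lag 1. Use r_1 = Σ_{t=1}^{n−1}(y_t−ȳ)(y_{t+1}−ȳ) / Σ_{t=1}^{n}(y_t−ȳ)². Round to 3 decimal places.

Mean ȳ = (65.3 + 61.3 + 76.2 + 55.1 + 76.6 + 48.7)/6 = 63.8667
Deviations from mean: 1.4333, -2.5667, 12.3333, -8.7667, 12.7333, -15.1667
Σ(y_t−ȳ)(y_{t+1}−ȳ) = (-3.6789) + (-31.6556) + (-108.1222) + (-111.6289) + (-193.1222) = -448.2078
Denominator Σ(y_t−ȳ)² = 629.7733
r_1 = -448.2078 / 629.7733 = -0.712

-0.712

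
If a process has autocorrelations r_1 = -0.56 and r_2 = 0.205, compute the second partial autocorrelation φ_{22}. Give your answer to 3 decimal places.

-0.158

φ_{22} = (r_2 − r_1²) / (1 − r_1²)
r_1² = (-0.56)² = 0.3136
Numerator = 0.205 − 0.3136 = -0.1086; denominator = 1 − 0.3136 = 0.6864
φ_{22} = -0.1086 / 0.6864 = -0.158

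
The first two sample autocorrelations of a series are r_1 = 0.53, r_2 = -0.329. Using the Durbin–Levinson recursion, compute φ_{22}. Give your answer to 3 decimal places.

φ_{22} = (r_2 − r_1²) / (1 − r_1²)
r_1² = (0.53)² = 0.2809
Numerator = -0.329 − 0.2809 = -0.6099; denominator = 1 − 0.2809 = 0.7191
φ_{22} = -0.6099 / 0.7191 = -0.848

-0.848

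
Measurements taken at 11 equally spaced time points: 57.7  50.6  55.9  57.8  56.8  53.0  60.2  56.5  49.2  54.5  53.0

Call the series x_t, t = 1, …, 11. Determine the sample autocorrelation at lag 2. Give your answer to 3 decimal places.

-0.245

Mean x̄ = (57.7 + 50.6 + 55.9 + 57.8 + 56.8 + 53.0 + 60.2 + 56.5 + 49.2 + 54.5 + 53.0)/11 = 55.0182
Numerator Σ_{t=1}^{9}(x_t−x̄)(x_{t+2}−x̄) = -26.9007
Denominator Σ(x_t−x̄)² = 109.7164
r_2 = -26.9007 / 109.7164 = -0.245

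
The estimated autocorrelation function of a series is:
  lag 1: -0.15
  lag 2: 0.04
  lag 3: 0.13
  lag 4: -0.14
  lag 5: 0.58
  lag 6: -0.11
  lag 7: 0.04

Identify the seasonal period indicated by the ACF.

5

The largest autocorrelation is r_5 = 0.58; the remaining lags stay at or below 0.13.
The dominant spike at lag 5 indicates a seasonal period of 5.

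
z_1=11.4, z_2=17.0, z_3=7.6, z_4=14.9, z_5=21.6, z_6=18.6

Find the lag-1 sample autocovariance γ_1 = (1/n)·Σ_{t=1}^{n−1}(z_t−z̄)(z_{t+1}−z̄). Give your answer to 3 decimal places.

Mean z̄ = (11.4 + 17.0 + 7.6 + 14.9 + 21.6 + 18.6)/6 = 15.1833
Deviations: -3.7833, 1.8167, -7.5833, -0.2833, 6.4167, 3.4167
Σ_{t=1}^{5}(z_t−z̄)(z_{t+1}−z̄) = 1.6047
γ_1 = 1.6047 / 6 = 0.267

0.267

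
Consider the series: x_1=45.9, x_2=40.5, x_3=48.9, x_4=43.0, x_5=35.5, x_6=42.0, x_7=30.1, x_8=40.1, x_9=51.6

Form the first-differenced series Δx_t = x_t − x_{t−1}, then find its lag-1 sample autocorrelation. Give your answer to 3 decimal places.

First differences Δx: -5.4, 8.4, -5.9, -7.5, 6.5, -11.9, 10.0, 11.5
Mean of differences = 0.7125
Numerator Σ(Δx_t−Δx̄)(Δx_{t+1}−Δx̄) = -180.9927
Denominator Σ(Δx_t−Δx̄)² = 602.8288
r_1(Δx) = -180.9927 / 602.8288 = -0.300

-0.300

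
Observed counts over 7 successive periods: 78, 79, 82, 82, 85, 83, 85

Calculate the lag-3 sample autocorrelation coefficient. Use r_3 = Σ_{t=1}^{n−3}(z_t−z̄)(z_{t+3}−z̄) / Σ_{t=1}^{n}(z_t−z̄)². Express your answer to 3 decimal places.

-0.205

Mean z̄ = (78 + 79 + 82 + 82 + 85 + 83 + 85)/7 = 82.0000
Σ(z_t−z̄)(z_{t+3}−z̄) = (0.0000) + (-9.0000) + (0.0000) + (0.0000) = -9.0000
Denominator Σ(z_t−z̄)² = 44.0000
r_3 = -9.0000 / 44.0000 = -0.205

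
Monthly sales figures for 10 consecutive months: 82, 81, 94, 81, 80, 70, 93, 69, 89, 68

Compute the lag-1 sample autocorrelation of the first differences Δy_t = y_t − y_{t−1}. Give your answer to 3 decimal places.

-0.774

First differences Δy: -1, 13, -13, -1, -10, 23, -24, 20, -21
Mean of differences = -1.5556
Numerator Σ(Δy_t−Δȳ)(Δy_{t+1}−Δȳ) = -1830.9753
Denominator Σ(Δy_t−Δȳ)² = 2364.2222
r_1(Δy) = -1830.9753 / 2364.2222 = -0.774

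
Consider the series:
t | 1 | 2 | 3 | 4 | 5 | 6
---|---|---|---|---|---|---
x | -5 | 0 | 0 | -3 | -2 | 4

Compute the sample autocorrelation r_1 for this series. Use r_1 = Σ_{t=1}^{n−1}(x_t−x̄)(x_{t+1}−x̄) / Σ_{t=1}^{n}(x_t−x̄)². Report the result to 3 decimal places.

Mean x̄ = (-5 + 0 + 0 − 3 − 2 + 4)/6 = -1.0000
Deviations from mean: -4.0000, 1.0000, 1.0000, -2.0000, -1.0000, 5.0000
Σ(x_t−x̄)(x_{t+1}−x̄) = (-4.0000) + (1.0000) + (-2.0000) + (2.0000) + (-5.0000) = -8.0000
Denominator Σ(x_t−x̄)² = 48.0000
r_1 = -8.0000 / 48.0000 = -0.167

-0.167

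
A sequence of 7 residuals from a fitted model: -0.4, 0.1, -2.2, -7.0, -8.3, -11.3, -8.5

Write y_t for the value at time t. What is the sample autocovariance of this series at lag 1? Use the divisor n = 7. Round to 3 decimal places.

Mean ȳ = (-0.4 + 0.1 − 2.2 − 7.0 − 8.3 − 11.3 − 8.5)/7 = -5.3714
Σ_{t=1}^{6}(y_t−ȳ)(y_{t+1}−ȳ) = 80.0678
γ_1 = 80.0678 / 7 = 11.438

11.438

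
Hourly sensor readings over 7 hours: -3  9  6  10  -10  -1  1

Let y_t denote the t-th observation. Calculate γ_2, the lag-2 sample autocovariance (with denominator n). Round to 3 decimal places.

Mean ȳ = (-3 + 9 + 6 + 10 − 10 − 1 + 1)/7 = 1.7143
Σ_{t=1}^{5}(y_t−ȳ)(y_{t+2}−ȳ) = -24.1633
γ_2 = -24.1633 / 7 = -3.452

-3.452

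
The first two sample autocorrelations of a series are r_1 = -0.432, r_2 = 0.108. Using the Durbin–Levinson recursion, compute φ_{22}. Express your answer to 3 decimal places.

-0.097

φ_{22} = (r_2 − r_1²) / (1 − r_1²)
r_1² = (-0.432)² = 0.186624
Numerator = 0.108 − 0.1866 = -0.0786; denominator = 1 − 0.1866 = 0.8134
φ_{22} = -0.0786 / 0.8134 = -0.097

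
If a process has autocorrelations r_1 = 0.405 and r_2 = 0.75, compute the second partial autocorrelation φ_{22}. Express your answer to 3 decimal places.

φ_{22} = (r_2 − r_1²) / (1 − r_1²)
r_1² = (0.405)² = 0.164025
Numerator = 0.75 − 0.1640 = 0.5860; denominator = 1 − 0.1640 = 0.8360
φ_{22} = 0.5860 / 0.8360 = 0.701

0.701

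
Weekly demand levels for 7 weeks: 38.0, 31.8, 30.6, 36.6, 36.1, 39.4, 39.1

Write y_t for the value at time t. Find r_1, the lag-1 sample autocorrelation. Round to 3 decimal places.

Mean ȳ = (38.0 + 31.8 + 30.6 + 36.6 + 36.1 + 39.4 + 39.1)/7 = 35.9429
Σ(y_t−ȳ)(y_{t+1}−ȳ) = (-8.5224) + (22.1347) + (-3.5110) + (0.1033) + (0.5433) + (10.9147) = 21.6624
Denominator Σ(y_t−ȳ)² = 72.3171
r_1 = 21.6624 / 72.3171 = 0.300

0.300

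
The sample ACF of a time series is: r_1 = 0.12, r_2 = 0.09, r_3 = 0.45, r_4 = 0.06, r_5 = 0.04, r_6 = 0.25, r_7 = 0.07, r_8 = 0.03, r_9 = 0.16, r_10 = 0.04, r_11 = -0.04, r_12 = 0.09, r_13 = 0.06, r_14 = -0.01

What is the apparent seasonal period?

3

The largest autocorrelation is r_3 = 0.45, with weaker echoes at lags 6 (0.25) and 9 (0.16); the remaining lags stay at or below 0.12.
The dominant spike at lag 3 indicates a seasonal period of 3.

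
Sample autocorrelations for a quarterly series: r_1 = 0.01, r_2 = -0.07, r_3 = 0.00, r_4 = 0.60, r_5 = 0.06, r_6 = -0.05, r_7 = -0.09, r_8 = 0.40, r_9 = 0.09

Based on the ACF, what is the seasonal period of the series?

The largest autocorrelation is r_4 = 0.60, with a weaker echo at lag 8 (0.40); the remaining lags stay at or below 0.09.
The dominant spike at lag 4 indicates a seasonal period of 4.

4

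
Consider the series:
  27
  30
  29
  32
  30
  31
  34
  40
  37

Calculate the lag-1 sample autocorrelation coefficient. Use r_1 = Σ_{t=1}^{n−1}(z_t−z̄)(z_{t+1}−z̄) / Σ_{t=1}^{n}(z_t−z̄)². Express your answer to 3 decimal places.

Mean z̄ = (27 + 30 + 29 + 32 + 30 + 31 + 34 + 40 + 37)/9 = 32.2222
Numerator Σ_{t=1}^{8}(z_t−z̄)(z_{t+1}−z̄) = 71.5062
Denominator Σ(z_t−z̄)² = 135.5556
r_1 = 71.5062 / 135.5556 = 0.528

0.528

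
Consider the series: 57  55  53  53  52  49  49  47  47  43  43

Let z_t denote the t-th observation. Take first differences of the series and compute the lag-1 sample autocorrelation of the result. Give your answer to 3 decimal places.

First differences Δz: -2, -2, 0, -1, -3, 0, -2, 0, -4, 0
Mean of differences = -1.4000
Numerator Σ(Δz_t−Δz̄)(Δz_{t+1}−Δz̄) = -11.7600
Denominator Σ(Δz_t−Δz̄)² = 18.4000
r_1(Δz) = -11.7600 / 18.4000 = -0.639

-0.639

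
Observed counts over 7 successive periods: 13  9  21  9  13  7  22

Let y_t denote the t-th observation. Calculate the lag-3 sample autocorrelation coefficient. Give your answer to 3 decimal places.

Mean ȳ = (13 + 9 + 21 + 9 + 13 + 7 + 22)/7 = 13.4286
Deviations from mean: -0.4286, -4.4286, 7.5714, -4.4286, -0.4286, -6.4286, 8.5714
Σ(y_t−ȳ)(y_{t+3}−ȳ) = (1.8980) + (1.8980) + (-48.6735) + (-37.9592) = -82.8367
Denominator Σ(y_t−ȳ)² = 211.7143
r_3 = -82.8367 / 211.7143 = -0.391

-0.391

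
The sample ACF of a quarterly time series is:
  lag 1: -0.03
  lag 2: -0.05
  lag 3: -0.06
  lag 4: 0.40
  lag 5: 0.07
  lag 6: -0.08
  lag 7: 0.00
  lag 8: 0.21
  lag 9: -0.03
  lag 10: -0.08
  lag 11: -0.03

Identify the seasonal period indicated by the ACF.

The largest autocorrelation is r_4 = 0.40, with a weaker echo at lag 8 (0.21); the remaining lags stay at or below 0.07.
The dominant spike at lag 4 indicates a seasonal period of 4.

4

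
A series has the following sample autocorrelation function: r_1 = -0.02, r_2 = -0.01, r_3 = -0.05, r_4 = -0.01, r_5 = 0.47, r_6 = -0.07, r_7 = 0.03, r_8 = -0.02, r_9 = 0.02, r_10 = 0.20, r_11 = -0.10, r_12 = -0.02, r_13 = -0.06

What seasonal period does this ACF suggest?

The largest autocorrelation is r_5 = 0.47, with a weaker echo at lag 10 (0.20); the remaining lags stay at or below 0.03.
The dominant spike at lag 5 indicates a seasonal period of 5.

5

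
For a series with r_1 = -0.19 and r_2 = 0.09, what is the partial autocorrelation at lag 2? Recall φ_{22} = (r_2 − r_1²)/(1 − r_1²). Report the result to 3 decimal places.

0.056

φ_{22} = (r_2 − r_1²) / (1 − r_1²)
r_1² = (-0.19)² = 0.0361
Numerator = 0.09 − 0.0361 = 0.0539; denominator = 1 − 0.0361 = 0.9639
φ_{22} = 0.0539 / 0.9639 = 0.056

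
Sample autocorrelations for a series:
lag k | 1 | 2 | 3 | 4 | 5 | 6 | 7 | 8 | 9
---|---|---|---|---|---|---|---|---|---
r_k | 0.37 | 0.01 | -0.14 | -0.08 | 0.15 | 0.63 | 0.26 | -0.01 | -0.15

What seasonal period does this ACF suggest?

6

The largest autocorrelation is r_6 = 0.63; the remaining lags stay at or below 0.37. The elevated value at lag 1 (0.37), dropping to 0.01 at lag 2, reflects decaying short-term dependence rather than seasonality.
The dominant spike at lag 6 indicates a seasonal period of 6.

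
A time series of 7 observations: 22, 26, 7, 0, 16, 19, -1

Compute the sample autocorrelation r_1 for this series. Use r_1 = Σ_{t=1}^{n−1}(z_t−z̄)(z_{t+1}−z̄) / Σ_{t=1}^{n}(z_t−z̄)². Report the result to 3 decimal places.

0.018

Mean z̄ = (22 + 26 + 7 + 0 + 16 + 19 − 1)/7 = 12.7143
Deviations from mean: 9.2857, 13.2857, -5.7143, -12.7143, 3.2857, 6.2857, -13.7143
Σ(z_t−z̄)(z_{t+1}−z̄) = (123.3673) + (-75.9184) + (72.6531) + (-41.7755) + (20.6531) + (-86.2041) = 12.7755
Denominator Σ(z_t−z̄)² = 695.4286
r_1 = 12.7755 / 695.4286 = 0.018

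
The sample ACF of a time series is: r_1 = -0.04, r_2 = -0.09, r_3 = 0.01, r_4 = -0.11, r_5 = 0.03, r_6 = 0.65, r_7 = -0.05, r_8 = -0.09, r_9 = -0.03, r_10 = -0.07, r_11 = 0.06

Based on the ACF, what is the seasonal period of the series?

6

The largest autocorrelation is r_6 = 0.65; the remaining lags stay at or below 0.06.
The dominant spike at lag 6 indicates a seasonal period of 6.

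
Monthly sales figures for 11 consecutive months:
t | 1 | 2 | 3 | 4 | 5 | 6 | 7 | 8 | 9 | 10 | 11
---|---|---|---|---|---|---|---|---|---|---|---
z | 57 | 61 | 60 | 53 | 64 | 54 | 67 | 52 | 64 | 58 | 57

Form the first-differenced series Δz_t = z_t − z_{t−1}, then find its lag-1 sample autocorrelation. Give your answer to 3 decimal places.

-0.876

First differences Δz: 4, -1, -7, 11, -10, 13, -15, 12, -6, -1
Mean of differences = 0.0000
Numerator Σ(Δz_t−Δz̄)(Δz_{t+1}−Δz̄) = -755.0000
Denominator Σ(Δz_t−Δz̄)² = 862.0000
r_1(Δz) = -755.0000 / 862.0000 = -0.876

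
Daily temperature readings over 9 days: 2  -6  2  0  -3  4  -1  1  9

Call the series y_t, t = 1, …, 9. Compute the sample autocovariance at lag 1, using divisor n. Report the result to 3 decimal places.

Mean ȳ = (2 − 6 + 2 + 0 − 3 + 4 − 1 + 1 + 9)/9 = 0.8889
Σ_{t=1}^{8}(y_t−ȳ)(y_{t+1}−ȳ) = -30.1235
γ_1 = -30.1235 / 9 = -3.347

-3.347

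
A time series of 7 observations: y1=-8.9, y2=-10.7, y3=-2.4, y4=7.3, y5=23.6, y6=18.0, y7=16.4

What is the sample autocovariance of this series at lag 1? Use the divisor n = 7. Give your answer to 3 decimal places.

105.137

Mean ȳ = (-8.9 − 10.7 − 2.4 + 7.3 + 23.6 + 18.0 + 16.4)/7 = 6.1857
Deviations: -15.0857, -16.8857, -8.5857, 1.1143, 17.4143, 11.8143, 10.2143
Σ_{t=1}^{6}(y_t−ȳ)(y_{t+1}−ȳ) = 735.9584
γ_1 = 735.9584 / 7 = 105.137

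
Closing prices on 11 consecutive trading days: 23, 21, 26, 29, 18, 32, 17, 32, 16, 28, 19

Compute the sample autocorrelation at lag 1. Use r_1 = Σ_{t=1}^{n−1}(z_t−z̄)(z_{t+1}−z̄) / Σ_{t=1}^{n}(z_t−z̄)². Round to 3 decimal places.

Mean z̄ = (23 + 21 + 26 + 29 + 18 + 32 + 17 + 32 + 16 + 28 + 19)/11 = 23.7273
Numerator Σ_{t=1}^{10}(z_t−z̄)(z_{t+1}−z̄) = -298.2562
Denominator Σ(z_t−z̄)² = 356.1818
r_1 = -298.2562 / 356.1818 = -0.837

-0.837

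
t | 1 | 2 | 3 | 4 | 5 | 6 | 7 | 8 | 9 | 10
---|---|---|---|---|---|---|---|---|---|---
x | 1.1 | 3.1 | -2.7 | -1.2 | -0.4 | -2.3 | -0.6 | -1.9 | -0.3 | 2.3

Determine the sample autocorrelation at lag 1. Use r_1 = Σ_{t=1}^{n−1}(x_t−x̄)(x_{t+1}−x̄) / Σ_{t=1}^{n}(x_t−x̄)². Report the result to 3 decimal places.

Mean x̄ = (1.1 + 3.1 − 2.7 − 1.2 − 0.4 − 2.3 − 0.6 − 1.9 − 0.3 + 2.3)/10 = -0.2900
Numerator Σ_{t=1}^{9}(x_t−x̄)(x_{t+1}−x̄) = 0.1689
Denominator Σ(x_t−x̄)² = 33.5090
r_1 = 0.1689 / 33.5090 = 0.005

0.005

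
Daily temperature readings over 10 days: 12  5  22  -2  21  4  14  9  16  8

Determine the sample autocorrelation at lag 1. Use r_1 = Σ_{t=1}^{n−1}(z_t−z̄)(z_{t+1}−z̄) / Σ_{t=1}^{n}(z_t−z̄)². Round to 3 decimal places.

-0.893

Mean z̄ = (12 + 5 + 22 − 2 + 21 + 4 + 14 + 9 + 16 + 8)/10 = 10.9000
Numerator Σ_{t=1}^{9}(z_t−z̄)(z_{t+1}−z̄) = -466.9100
Denominator Σ(z_t−z̄)² = 522.9000
r_1 = -466.9100 / 522.9000 = -0.893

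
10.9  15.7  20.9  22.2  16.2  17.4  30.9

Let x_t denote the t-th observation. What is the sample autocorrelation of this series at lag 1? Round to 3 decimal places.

Mean x̄ = (10.9 + 15.7 + 20.9 + 22.2 + 16.2 + 17.4 + 30.9)/7 = 19.1714
Deviations from mean: -8.2714, -3.4714, 1.7286, 3.0286, -2.9714, -1.7714, 11.7286
Σ(x_t−x̄)(x_{t+1}−x̄) = (28.7137) + (-6.0006) + (5.2351) + (-8.9992) + (5.2637) + (-20.7763) = 3.4363
Denominator Σ(x_t−x̄)² = 242.1543
r_1 = 3.4363 / 242.1543 = 0.014

0.014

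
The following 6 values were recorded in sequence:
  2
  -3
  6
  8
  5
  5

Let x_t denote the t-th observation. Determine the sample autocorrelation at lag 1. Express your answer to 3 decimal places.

0.173

Mean x̄ = (2 − 3 + 6 + 8 + 5 + 5)/6 = 3.8333
Numerator Σ_{t=1}^{5}(x_t−x̄)(x_{t+1}−x̄) = 12.9722
Denominator Σ(x_t−x̄)² = 74.8333
r_1 = 12.9722 / 74.8333 = 0.173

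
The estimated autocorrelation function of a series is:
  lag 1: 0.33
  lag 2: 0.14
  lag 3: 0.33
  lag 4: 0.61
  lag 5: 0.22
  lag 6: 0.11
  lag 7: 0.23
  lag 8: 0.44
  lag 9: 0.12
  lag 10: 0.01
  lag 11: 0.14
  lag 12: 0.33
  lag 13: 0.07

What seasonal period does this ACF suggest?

The largest autocorrelation is r_4 = 0.61, with a weaker echo at lag 8 (0.44); the remaining lags stay at or below 0.33. The elevated value at lag 1 (0.33), dropping to 0.14 at lag 2, reflects decaying short-term dependence rather than seasonality.
The dominant spike at lag 4 indicates a seasonal period of 4.

4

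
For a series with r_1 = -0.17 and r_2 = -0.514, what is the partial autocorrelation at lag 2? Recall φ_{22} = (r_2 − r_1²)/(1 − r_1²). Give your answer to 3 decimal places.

-0.559

φ_{22} = (r_2 − r_1²) / (1 − r_1²)
r_1² = (-0.17)² = 0.0289
Numerator = -0.514 − 0.0289 = -0.5429; denominator = 1 − 0.0289 = 0.9711
φ_{22} = -0.5429 / 0.9711 = -0.559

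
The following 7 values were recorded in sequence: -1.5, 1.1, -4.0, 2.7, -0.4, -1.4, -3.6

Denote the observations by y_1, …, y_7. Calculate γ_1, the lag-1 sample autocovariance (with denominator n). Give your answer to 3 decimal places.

-2.198

Mean ȳ = (-1.5 + 1.1 − 4.0 + 2.7 − 0.4 − 1.4 − 3.6)/7 = -1.0143
Deviations: -0.4857, 2.1143, -2.9857, 3.7143, 0.6143, -0.3857, -2.5857
Σ_{t=1}^{6}(y_t−ȳ)(y_{t+1}−ȳ) = -15.3873
γ_1 = -15.3873 / 7 = -2.198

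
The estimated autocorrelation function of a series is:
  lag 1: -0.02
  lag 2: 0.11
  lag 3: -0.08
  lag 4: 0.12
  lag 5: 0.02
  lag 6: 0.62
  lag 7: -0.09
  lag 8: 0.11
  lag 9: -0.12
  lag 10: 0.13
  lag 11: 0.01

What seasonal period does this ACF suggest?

The largest autocorrelation is r_6 = 0.62; the remaining lags stay at or below 0.13.
The dominant spike at lag 6 indicates a seasonal period of 6.

6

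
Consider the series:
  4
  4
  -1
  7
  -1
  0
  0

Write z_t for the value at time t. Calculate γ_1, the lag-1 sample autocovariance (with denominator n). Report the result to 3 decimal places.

-3.166

Mean z̄ = (4 + 4 − 1 + 7 − 1 + 0 + 0)/7 = 1.8571
Σ_{t=1}^{6}(z_t−z̄)(z_{t+1}−z̄) = -22.1633
γ_1 = -22.1633 / 7 = -3.166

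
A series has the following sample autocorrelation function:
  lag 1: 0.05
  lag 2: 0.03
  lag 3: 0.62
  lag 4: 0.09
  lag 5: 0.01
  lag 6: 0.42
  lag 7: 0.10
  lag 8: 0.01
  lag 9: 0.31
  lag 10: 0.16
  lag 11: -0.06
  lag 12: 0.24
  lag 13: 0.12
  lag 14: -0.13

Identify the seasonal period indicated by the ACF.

The largest autocorrelation is r_3 = 0.62, with weaker echoes at lags 6 (0.42), 9 (0.31) and 12 (0.24); the remaining lags stay at or below 0.16.
The dominant spike at lag 3 indicates a seasonal period of 3.

3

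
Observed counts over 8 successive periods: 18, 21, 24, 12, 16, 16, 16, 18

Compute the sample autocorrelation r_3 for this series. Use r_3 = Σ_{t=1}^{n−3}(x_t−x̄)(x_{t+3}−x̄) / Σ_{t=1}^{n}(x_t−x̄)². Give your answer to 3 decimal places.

Mean x̄ = (18 + 21 + 24 + 12 + 16 + 16 + 16 + 18)/8 = 17.6250
Deviations from mean: 0.3750, 3.3750, 6.3750, -5.6250, -1.6250, -1.6250, -1.6250, 0.3750
Numerator Σ_{t=1}^{5}(x_t−x̄)(x_{t+3}−x̄) = -9.4219
Denominator Σ(x_t−x̄)² = 91.8750
r_3 = -9.4219 / 91.8750 = -0.103

-0.103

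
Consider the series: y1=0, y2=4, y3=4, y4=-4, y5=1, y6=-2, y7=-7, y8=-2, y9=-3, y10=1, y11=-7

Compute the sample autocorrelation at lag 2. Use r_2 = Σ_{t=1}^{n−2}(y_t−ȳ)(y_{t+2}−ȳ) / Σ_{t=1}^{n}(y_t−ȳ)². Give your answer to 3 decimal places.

0.080

Mean ȳ = (0 + 4 + 4 − 4 + 1 − 2 − 7 − 2 − 3 + 1 − 7)/11 = -1.3636
Numerator Σ_{t=1}^{9}(y_t−ȳ)(y_{t+2}−ȳ) = 11.5537
Denominator Σ(y_t−ȳ)² = 144.5455
r_2 = 11.5537 / 144.5455 = 0.080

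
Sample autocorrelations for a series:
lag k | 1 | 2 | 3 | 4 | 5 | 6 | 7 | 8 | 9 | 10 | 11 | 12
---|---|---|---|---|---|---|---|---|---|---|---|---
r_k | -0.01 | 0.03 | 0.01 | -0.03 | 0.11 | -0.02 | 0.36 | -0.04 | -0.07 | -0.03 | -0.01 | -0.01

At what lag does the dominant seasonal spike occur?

The largest autocorrelation is r_7 = 0.36; the remaining lags stay at or below 0.11.
The dominant spike at lag 7 indicates a seasonal period of 7.

7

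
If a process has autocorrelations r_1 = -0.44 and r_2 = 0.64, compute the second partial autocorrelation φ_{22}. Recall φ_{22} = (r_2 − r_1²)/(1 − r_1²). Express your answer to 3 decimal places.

φ_{22} = (r_2 − r_1²) / (1 − r_1²)
r_1² = (-0.44)² = 0.1936
Numerator = 0.64 − 0.1936 = 0.4464; denominator = 1 − 0.1936 = 0.8064
φ_{22} = 0.4464 / 0.8064 = 0.554

0.554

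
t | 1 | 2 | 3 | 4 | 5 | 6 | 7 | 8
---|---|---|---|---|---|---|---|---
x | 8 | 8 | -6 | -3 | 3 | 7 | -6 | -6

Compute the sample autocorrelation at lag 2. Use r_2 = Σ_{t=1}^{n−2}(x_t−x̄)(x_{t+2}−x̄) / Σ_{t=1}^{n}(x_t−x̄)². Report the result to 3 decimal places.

Mean x̄ = (8 + 8 − 6 − 3 + 3 + 7 − 6 − 6)/8 = 0.6250
Deviations from mean: 7.3750, 7.3750, -6.6250, -3.6250, 2.3750, 6.3750, -6.6250, -6.6250
Numerator Σ_{t=1}^{6}(x_t−x̄)(x_{t+2}−x̄) = -172.4063
Denominator Σ(x_t−x̄)² = 299.8750
r_2 = -172.4063 / 299.8750 = -0.575

-0.575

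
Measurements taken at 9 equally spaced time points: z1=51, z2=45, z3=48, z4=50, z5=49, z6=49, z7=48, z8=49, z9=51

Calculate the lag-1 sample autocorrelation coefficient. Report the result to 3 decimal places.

Mean z̄ = (51 + 45 + 48 + 50 + 49 + 49 + 48 + 49 + 51)/9 = 48.8889
Numerator Σ_{t=1}^{8}(z_t−z̄)(z_{t+1}−z̄) = -5.5679
Denominator Σ(z_t−z̄)² = 26.8889
r_1 = -5.5679 / 26.8889 = -0.207

-0.207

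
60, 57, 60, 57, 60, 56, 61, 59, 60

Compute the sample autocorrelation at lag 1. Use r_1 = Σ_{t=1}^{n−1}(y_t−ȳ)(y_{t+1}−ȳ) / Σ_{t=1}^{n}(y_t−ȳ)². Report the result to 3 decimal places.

-0.697

Mean ȳ = (60 + 57 + 60 + 57 + 60 + 56 + 61 + 59 + 60)/9 = 58.8889
Numerator Σ_{t=1}^{8}(y_t−ȳ)(y_{t+1}−ȳ) = -17.3457
Denominator Σ(y_t−ȳ)² = 24.8889
r_1 = -17.3457 / 24.8889 = -0.697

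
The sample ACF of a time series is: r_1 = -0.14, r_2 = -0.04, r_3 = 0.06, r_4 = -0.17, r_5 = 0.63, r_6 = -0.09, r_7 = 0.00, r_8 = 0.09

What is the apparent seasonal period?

5

The largest autocorrelation is r_5 = 0.63; the remaining lags stay at or below 0.09.
The dominant spike at lag 5 indicates a seasonal period of 5.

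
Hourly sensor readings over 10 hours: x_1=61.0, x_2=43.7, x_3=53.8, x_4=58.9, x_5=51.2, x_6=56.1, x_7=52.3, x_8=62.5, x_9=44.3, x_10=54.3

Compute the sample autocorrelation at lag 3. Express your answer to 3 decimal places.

Mean x̄ = (61.0 + 43.7 + 53.8 + 58.9 + 51.2 + 56.1 + 52.3 + 62.5 + 44.3 + 54.3)/10 = 53.8100
Σ(x_t−x̄)(x_{t+3}−x̄) = (36.5971) + (26.3871) + (-0.0229) + (-7.6859) + (-22.6809) + (-21.7779) + (-0.7399) = 10.0767
Denominator Σ(x_t−x̄)² = 360.3490
r_3 = 10.0767 / 360.3490 = 0.028

0.028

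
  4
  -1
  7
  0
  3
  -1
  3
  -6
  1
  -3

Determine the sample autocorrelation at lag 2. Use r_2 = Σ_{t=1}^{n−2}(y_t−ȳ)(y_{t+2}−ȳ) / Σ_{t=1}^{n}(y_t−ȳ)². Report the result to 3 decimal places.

0.633

Mean ȳ = (4 − 1 + 7 + 0 + 3 − 1 + 3 − 6 + 1 − 3)/10 = 0.7000
Numerator Σ_{t=1}^{8}(y_t−ȳ)(y_{t+2}−ȳ) = 79.8200
Denominator Σ(y_t−ȳ)² = 126.1000
r_2 = 79.8200 / 126.1000 = 0.633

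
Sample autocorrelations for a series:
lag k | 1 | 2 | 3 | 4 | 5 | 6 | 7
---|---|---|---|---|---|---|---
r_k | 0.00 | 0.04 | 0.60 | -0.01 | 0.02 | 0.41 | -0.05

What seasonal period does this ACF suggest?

The largest autocorrelation is r_3 = 0.60, with a weaker echo at lag 6 (0.41); the remaining lags stay at or below 0.04.
The dominant spike at lag 3 indicates a seasonal period of 3.

3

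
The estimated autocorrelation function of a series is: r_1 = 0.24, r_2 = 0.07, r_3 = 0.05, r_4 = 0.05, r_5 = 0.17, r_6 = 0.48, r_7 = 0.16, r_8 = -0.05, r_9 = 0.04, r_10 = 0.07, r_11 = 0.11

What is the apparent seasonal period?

6

The largest autocorrelation is r_6 = 0.48; the remaining lags stay at or below 0.24. The elevated value at lag 1 (0.24), dropping to 0.07 at lag 2, reflects decaying short-term dependence rather than seasonality.
The dominant spike at lag 6 indicates a seasonal period of 6.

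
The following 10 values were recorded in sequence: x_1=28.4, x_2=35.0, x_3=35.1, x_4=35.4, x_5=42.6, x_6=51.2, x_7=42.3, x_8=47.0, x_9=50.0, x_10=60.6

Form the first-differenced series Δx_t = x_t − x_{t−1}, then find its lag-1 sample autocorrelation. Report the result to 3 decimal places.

-0.268

First differences Δx: 6.6, 0.1, 0.3, 7.2, 8.6, -8.9, 4.7, 3.0, 10.6
Mean of differences = 3.5778
Numerator Σ(Δx_t−Δx̄)(Δx_{t+1}−Δx̄) = -74.1672
Denominator Σ(Δx_t−Δx̄)² = 276.9156
r_1(Δx) = -74.1672 / 276.9156 = -0.268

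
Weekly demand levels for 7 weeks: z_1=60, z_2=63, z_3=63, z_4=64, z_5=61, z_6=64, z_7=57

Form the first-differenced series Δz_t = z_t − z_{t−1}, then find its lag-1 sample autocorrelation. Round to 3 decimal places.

-0.434

First differences Δz: 3, 0, 1, -3, 3, -7
Mean of differences = -0.5000
Numerator Σ(Δz_t−Δz̄)(Δz_{t+1}−Δz̄) = -32.7500
Denominator Σ(Δz_t−Δz̄)² = 75.5000
r_1(Δz) = -32.7500 / 75.5000 = -0.434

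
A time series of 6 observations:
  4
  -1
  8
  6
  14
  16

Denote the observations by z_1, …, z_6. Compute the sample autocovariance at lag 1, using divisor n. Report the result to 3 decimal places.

Mean z̄ = (4 − 1 + 8 + 6 + 14 + 16)/6 = 7.8333
Deviations: -3.8333, -8.8333, 0.1667, -1.8333, 6.1667, 8.1667
Σ_{t=1}^{5}(z_t−z̄)(z_{t+1}−z̄) = 71.1389
γ_1 = 71.1389 / 6 = 11.856

11.856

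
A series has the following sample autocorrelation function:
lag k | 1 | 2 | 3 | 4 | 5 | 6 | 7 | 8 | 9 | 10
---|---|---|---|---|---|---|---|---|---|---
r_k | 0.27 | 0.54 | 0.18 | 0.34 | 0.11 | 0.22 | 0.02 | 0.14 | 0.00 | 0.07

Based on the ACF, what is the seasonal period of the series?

The largest autocorrelation is r_2 = 0.54, with a weaker echo at lag 4 (0.34); the remaining lags stay at or below 0.27.
The dominant spike at lag 2 indicates a seasonal period of 2.

2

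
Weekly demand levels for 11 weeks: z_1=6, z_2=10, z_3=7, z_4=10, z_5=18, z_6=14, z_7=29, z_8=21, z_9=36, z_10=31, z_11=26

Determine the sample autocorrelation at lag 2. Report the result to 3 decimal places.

0.540

Mean z̄ = (6 + 10 + 7 + 10 + 18 + 14 + 29 + 21 + 36 + 31 + 26)/11 = 18.9091
Numerator Σ_{t=1}^{9}(z_t−z̄)(z_{t+2}−z̄) = 587.1653
Denominator Σ(z_t−z̄)² = 1086.9091
r_2 = 587.1653 / 1086.9091 = 0.540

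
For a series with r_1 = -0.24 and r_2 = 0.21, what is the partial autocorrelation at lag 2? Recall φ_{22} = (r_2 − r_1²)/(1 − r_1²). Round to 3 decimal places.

φ_{22} = (r_2 − r_1²) / (1 − r_1²)
r_1² = (-0.24)² = 0.0576
Numerator = 0.21 − 0.0576 = 0.1524; denominator = 1 − 0.0576 = 0.9424
φ_{22} = 0.1524 / 0.9424 = 0.162

0.162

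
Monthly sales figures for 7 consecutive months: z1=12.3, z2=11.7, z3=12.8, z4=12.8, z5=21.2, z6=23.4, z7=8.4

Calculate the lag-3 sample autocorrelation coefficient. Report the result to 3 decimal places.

Mean z̄ = (12.3 + 11.7 + 12.8 + 12.8 + 21.2 + 23.4 + 8.4)/7 = 14.6571
Deviations from mean: -2.3571, -2.9571, -1.8571, -1.8571, 6.5429, 8.7429, -6.2571
Σ(z_t−z̄)(z_{t+3}−z̄) = (4.3776) + (-19.3482) + (-16.2367) + (11.6204) = -19.5869
Denominator Σ(z_t−z̄)² = 179.5971
r_3 = -19.5869 / 179.5971 = -0.109

-0.109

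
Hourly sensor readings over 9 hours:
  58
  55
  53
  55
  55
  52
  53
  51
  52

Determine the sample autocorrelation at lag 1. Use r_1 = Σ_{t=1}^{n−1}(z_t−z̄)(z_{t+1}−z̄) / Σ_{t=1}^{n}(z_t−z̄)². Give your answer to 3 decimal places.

Mean z̄ = (58 + 55 + 53 + 55 + 55 + 52 + 53 + 51 + 52)/9 = 53.7778
Numerator Σ_{t=1}^{8}(z_t−z̄)(z_{t+1}−z̄) = 11.0617
Denominator Σ(z_t−z̄)² = 37.5556
r_1 = 11.0617 / 37.5556 = 0.295

0.295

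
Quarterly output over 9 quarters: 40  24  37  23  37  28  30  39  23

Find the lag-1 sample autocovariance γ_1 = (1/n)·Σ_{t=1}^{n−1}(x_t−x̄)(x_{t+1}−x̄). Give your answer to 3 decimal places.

Mean x̄ = (40 + 24 + 37 + 23 + 37 + 28 + 30 + 39 + 23)/9 = 31.2222
Σ_{t=1}^{8}(x_t−x̄)(x_{t+1}−x̄) = -288.2716
γ_1 = -288.2716 / 9 = -32.030

-32.030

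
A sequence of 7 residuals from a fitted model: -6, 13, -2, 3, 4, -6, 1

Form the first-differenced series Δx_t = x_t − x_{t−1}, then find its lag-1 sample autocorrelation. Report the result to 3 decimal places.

First differences Δx: 19, -15, 5, 1, -10, 7
Mean of differences = 1.1667
Numerator Σ(Δx_t−Δx̄)(Δx_{t+1}−Δx̄) = -414.1944
Denominator Σ(Δx_t−Δx̄)² = 752.8333
r_1(Δx) = -414.1944 / 752.8333 = -0.550

-0.550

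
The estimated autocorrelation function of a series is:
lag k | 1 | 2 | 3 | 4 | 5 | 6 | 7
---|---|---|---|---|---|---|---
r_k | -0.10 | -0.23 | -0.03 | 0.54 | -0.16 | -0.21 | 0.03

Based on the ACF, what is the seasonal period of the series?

The largest autocorrelation is r_4 = 0.54; the remaining lags stay at or below 0.03.
The dominant spike at lag 4 indicates a seasonal period of 4.

4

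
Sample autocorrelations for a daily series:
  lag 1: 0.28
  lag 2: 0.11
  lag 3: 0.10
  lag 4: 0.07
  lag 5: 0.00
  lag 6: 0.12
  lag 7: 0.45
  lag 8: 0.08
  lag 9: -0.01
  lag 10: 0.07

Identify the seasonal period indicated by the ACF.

7

The largest autocorrelation is r_7 = 0.45; the remaining lags stay at or below 0.28. The elevated value at lag 1 (0.28), dropping to 0.11 at lag 2, reflects decaying short-term dependence rather than seasonality.
The dominant spike at lag 7 indicates a seasonal period of 7.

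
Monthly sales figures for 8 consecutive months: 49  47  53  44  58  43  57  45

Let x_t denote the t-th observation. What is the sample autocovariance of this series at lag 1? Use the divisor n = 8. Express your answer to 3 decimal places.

Mean x̄ = (49 + 47 + 53 + 44 + 58 + 43 + 57 + 45)/8 = 49.5000
Σ_{t=1}^{7}(x_t−x̄)(x_{t+1}−x̄) = -211.2500
γ_1 = -211.2500 / 8 = -26.406

-26.406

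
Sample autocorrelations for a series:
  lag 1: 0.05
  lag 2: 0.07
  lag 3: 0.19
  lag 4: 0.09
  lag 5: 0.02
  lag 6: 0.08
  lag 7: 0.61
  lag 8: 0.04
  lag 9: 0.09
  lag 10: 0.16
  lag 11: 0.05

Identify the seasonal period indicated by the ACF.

The largest autocorrelation is r_7 = 0.61; the remaining lags stay at or below 0.19.
The dominant spike at lag 7 indicates a seasonal period of 7.

7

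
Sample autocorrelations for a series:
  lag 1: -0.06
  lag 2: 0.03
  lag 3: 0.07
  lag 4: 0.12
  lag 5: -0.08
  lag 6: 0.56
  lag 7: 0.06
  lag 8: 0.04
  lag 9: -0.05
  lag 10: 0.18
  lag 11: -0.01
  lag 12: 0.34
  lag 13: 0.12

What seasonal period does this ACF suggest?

The largest autocorrelation is r_6 = 0.56, with a weaker echo at lag 12 (0.34); the remaining lags stay at or below 0.18.
The dominant spike at lag 6 indicates a seasonal period of 6.

6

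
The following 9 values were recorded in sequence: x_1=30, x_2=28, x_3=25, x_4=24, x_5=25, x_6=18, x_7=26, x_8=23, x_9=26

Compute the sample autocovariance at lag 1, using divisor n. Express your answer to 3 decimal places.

0.444

Mean x̄ = (30 + 28 + 25 + 24 + 25 + 18 + 26 + 23 + 26)/9 = 25.0000
Σ_{t=1}^{8}(x_t−x̄)(x_{t+1}−x̄) = 4.0000
γ_1 = 4.0000 / 9 = 0.444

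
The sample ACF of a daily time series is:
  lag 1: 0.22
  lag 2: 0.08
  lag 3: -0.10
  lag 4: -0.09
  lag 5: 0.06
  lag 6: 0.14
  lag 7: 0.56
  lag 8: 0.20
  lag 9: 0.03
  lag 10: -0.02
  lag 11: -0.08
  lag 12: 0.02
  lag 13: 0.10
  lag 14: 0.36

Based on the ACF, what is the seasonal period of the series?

7

The largest autocorrelation is r_7 = 0.56, with a weaker echo at lag 14 (0.36); the remaining lags stay at or below 0.22. The elevated value at lag 1 (0.22), dropping to 0.08 at lag 2, reflects decaying short-term dependence rather than seasonality.
The dominant spike at lag 7 indicates a seasonal period of 7.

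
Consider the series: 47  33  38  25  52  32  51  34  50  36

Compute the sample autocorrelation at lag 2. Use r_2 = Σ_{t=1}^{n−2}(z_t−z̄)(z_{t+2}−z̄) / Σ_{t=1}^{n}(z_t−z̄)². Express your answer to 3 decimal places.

Mean z̄ = (47 + 33 + 38 + 25 + 52 + 32 + 51 + 34 + 50 + 36)/10 = 39.8000
Numerator Σ_{t=1}^{8}(z_t−z̄)(z_{t+2}−z̄) = 499.3200
Denominator Σ(z_t−z̄)² = 807.6000
r_2 = 499.3200 / 807.6000 = 0.618

0.618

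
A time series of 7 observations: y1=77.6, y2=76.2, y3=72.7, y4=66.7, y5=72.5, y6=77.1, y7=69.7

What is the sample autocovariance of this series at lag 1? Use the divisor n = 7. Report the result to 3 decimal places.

Mean ȳ = (77.6 + 76.2 + 72.7 + 66.7 + 72.5 + 77.1 + 69.7)/7 = 73.2143
Σ_{t=1}^{6}(y_t−ȳ)(y_{t+1}−ȳ) = 3.1312
γ_1 = 3.1312 / 7 = 0.447

0.447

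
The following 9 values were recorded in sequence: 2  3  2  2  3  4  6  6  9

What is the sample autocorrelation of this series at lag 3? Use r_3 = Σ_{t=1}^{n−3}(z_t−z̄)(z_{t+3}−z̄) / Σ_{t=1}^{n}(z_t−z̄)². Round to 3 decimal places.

-0.015

Mean z̄ = (2 + 3 + 2 + 2 + 3 + 4 + 6 + 6 + 9)/9 = 4.1111
Σ(z_t−z̄)(z_{t+3}−z̄) = (4.4568) + (1.2346) + (0.2346) + (-3.9877) + (-2.0988) + (-0.5432) = -0.7037
Denominator Σ(z_t−z̄)² = 46.8889
r_3 = -0.7037 / 46.8889 = -0.015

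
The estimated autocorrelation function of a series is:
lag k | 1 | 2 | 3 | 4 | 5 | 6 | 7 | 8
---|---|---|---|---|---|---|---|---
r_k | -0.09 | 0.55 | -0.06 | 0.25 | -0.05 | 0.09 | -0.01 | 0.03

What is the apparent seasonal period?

2

The largest autocorrelation is r_2 = 0.55, with a weaker echo at lag 4 (0.25); the remaining lags stay at or below 0.09.
The dominant spike at lag 2 indicates a seasonal period of 2.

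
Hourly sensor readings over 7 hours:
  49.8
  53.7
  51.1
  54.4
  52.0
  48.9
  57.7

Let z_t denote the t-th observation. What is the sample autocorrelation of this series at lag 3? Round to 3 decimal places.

0.168

Mean z̄ = (49.8 + 53.7 + 51.1 + 54.4 + 52.0 + 48.9 + 57.7)/7 = 52.5143
Σ(z_t−z̄)(z_{t+3}−z̄) = (-5.1184) + (-0.6098) + (5.1116) + (9.7788) = 9.1622
Denominator Σ(z_t−z̄)² = 54.5486
r_3 = 9.1622 / 54.5486 = 0.168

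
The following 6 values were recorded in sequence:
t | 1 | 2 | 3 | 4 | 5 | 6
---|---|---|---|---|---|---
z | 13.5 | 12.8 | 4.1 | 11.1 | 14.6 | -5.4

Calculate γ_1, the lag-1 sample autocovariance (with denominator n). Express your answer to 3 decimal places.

Mean z̄ = (13.5 + 12.8 + 4.1 + 11.1 + 14.6 − 5.4)/6 = 8.4500
Deviations: 5.0500, 4.3500, -4.3500, 2.6500, 6.1500, -13.8500
Σ_{t=1}^{5}(z_t−z̄)(z_{t+1}−z̄) = -77.3625
γ_1 = -77.3625 / 6 = -12.894

-12.894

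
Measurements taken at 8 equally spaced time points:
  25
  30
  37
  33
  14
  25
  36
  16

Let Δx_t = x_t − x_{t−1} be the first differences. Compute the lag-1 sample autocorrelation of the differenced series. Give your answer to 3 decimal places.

First differences Δx: 5, 7, -4, -19, 11, 11, -20
Mean of differences = -1.2857
Numerator Σ(Δx_t−Δx̄)(Δx_{t+1}−Δx̄) = -218.9388
Denominator Σ(Δx_t−Δx̄)² = 1081.4286
r_1(Δx) = -218.9388 / 1081.4286 = -0.202

-0.202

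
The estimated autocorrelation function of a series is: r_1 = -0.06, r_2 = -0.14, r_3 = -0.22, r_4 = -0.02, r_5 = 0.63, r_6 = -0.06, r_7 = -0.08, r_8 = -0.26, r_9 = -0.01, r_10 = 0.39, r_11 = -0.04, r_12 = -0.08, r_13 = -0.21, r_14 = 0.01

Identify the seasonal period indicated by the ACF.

The largest autocorrelation is r_5 = 0.63, with a weaker echo at lag 10 (0.39); the remaining lags stay at or below 0.01.
The dominant spike at lag 5 indicates a seasonal period of 5.

5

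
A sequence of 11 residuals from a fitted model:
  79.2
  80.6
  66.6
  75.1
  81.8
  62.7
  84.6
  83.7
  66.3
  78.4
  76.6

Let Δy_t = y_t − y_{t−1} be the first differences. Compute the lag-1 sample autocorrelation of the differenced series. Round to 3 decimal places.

First differences Δy: 1.4, -14.0, 8.5, 6.7, -19.1, 21.9, -0.9, -17.4, 12.1, -1.8
Mean of differences = -0.2600
Numerator Σ(Δy_t−Δȳ)(Δy_{t+1}−Δȳ) = -864.9196
Denominator Σ(Δy_t−Δȳ)² = 1612.0640
r_1(Δy) = -864.9196 / 1612.0640 = -0.537

-0.537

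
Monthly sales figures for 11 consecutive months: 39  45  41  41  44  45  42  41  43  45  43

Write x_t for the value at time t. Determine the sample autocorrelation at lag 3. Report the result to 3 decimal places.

Mean x̄ = (39 + 45 + 41 + 41 + 44 + 45 + 42 + 41 + 43 + 45 + 43)/11 = 42.6364
Numerator Σ_{t=1}^{8}(x_t−x̄)(x_{t+3}−x̄) = 2.8760
Denominator Σ(x_t−x̄)² = 40.5455
r_3 = 2.8760 / 40.5455 = 0.071

0.071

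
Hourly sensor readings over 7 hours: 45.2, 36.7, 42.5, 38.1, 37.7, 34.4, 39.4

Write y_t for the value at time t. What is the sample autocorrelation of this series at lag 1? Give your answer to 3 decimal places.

Mean ȳ = (45.2 + 36.7 + 42.5 + 38.1 + 37.7 + 34.4 + 39.4)/7 = 39.1429
Deviations from mean: 6.0571, -2.4429, 3.3571, -1.0429, -1.4429, -4.7429, 0.2571
Σ(y_t−ȳ)(y_{t+1}−ȳ) = (-14.7967) + (-8.2010) + (-3.5010) + (1.5047) + (6.8433) + (-1.2196) = -19.3704
Denominator Σ(y_t−ȳ)² = 79.6571
r_1 = -19.3704 / 79.6571 = -0.243

-0.243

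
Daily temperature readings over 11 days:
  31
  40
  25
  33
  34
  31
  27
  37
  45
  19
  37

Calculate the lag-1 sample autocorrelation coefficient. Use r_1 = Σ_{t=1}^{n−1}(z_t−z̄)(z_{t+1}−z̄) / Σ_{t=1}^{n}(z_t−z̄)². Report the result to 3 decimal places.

-0.496

Mean z̄ = (31 + 40 + 25 + 33 + 34 + 31 + 27 + 37 + 45 + 19 + 37)/11 = 32.6364
Numerator Σ_{t=1}^{10}(z_t−z̄)(z_{t+1}−z̄) = -262.3140
Denominator Σ(z_t−z̄)² = 528.5455
r_1 = -262.3140 / 528.5455 = -0.496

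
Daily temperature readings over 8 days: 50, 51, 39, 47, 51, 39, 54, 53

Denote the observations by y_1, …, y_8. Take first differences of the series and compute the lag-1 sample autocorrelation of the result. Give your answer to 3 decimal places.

-0.540

First differences Δy: 1, -12, 8, 4, -12, 15, -1
Mean of differences = 0.4286
Numerator Σ(Δy_t−Δȳ)(Δy_{t+1}−Δȳ) = -320.4694
Denominator Σ(Δy_t−Δȳ)² = 593.7143
r_1(Δy) = -320.4694 / 593.7143 = -0.540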